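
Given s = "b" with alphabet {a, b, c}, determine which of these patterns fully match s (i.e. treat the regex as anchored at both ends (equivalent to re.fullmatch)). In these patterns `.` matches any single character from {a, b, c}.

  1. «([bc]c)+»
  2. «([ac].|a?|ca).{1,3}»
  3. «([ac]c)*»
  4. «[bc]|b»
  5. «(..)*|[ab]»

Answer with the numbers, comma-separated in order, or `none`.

1 → no match — must end with "c"
2 → match
3 → no match
4 → match
5 → match

2, 4, 5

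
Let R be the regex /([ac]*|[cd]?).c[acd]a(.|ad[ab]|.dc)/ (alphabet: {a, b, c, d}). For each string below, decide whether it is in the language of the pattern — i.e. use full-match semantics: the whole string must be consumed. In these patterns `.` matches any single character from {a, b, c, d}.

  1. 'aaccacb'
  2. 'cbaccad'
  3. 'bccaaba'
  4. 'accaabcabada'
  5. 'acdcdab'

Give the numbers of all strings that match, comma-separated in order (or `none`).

1 → no match
2 → no match
3 → no match
4 → no match
5 → match

5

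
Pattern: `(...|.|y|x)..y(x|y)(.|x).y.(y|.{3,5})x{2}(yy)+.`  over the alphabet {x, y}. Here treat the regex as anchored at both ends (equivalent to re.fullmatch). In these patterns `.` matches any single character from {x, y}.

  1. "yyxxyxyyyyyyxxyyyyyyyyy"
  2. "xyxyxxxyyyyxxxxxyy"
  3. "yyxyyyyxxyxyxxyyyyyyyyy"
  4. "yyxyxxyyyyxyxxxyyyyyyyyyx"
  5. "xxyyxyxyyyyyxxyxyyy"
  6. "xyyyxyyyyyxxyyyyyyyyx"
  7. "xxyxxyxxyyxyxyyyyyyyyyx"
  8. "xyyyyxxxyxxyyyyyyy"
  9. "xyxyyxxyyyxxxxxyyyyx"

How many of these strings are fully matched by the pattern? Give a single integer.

1 → no match
2 → no match
3 → match
4 → no match
5 → no match
6 → match
7 → no match
8 → no match
9 → match
Total matched: 3

3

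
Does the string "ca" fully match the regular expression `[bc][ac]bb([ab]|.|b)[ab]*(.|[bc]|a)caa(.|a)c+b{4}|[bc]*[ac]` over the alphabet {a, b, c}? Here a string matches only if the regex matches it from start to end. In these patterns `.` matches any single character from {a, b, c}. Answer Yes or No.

Yes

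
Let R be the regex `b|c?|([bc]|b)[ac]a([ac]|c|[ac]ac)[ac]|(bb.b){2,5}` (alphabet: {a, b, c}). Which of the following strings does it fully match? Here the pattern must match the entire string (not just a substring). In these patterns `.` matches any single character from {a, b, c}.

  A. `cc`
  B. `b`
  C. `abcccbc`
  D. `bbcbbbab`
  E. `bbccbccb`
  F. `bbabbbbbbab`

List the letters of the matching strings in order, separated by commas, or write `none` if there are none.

A. `cc` → no match
B. `b` → match
C. `abcccbc` → no match
D. `bbcbbbab` → match
E. `bbccbccb` → no match
F. `bbabbbbbbab` → no match

B, D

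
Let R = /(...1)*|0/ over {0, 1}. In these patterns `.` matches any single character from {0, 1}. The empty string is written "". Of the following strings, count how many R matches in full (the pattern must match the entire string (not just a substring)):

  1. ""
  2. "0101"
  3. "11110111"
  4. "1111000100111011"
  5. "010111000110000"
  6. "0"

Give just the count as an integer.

5

1. "" → match
2. "0101" → match
3. "11110111" → match
4 → match
5 → no match
6. "0" → match
Total matched: 5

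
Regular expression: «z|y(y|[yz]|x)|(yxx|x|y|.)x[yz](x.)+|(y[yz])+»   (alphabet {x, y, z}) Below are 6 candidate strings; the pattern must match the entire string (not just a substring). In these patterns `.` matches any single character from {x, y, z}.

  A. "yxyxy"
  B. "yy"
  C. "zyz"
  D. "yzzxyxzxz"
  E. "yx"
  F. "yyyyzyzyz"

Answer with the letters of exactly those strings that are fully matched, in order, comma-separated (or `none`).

A → match
B → match
C → no match
D → no match
E → match
F → no match

A, B, E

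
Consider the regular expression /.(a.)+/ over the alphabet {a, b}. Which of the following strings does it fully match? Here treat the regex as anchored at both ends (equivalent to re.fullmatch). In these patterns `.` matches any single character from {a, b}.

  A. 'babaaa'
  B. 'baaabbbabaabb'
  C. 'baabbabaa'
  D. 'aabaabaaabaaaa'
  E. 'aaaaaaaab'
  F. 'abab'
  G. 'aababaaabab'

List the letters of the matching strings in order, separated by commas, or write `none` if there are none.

A → no match
B → no match
C → no match
D → no match
E → match
F → no match
G → match

E, G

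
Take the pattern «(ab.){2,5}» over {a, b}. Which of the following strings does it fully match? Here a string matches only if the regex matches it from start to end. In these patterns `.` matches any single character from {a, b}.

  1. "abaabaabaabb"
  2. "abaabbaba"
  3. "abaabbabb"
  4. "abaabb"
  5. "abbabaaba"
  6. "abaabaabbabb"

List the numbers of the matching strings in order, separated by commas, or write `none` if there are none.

1, 2, 3, 4, 5, 6

1 → match
2 → match
3 → match
4 → match
5 → match
6 → match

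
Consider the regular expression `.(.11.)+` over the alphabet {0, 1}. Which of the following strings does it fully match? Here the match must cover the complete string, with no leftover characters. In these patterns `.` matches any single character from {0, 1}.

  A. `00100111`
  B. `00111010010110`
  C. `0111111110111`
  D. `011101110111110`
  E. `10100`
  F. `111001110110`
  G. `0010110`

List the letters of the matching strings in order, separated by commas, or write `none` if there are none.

C

A. `00100111` → no match
B → no match
C → match
D → no match
E. `10100` → no match
F. `111001110110` → no match
G. `0010110` → no match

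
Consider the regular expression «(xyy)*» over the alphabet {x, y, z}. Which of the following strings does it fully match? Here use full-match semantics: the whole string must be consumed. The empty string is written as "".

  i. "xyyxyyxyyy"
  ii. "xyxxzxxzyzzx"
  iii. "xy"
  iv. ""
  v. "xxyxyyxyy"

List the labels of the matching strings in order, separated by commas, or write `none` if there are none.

iv

i → no match
ii → no match
iii → no match
iv → match
v → no match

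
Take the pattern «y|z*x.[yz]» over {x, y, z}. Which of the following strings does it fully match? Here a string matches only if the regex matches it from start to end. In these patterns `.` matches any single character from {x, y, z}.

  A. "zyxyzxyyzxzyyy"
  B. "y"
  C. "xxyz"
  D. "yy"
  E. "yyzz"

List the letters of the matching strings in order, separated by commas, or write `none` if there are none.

B

A → no match
B → match
C → no match
D → no match
E → no match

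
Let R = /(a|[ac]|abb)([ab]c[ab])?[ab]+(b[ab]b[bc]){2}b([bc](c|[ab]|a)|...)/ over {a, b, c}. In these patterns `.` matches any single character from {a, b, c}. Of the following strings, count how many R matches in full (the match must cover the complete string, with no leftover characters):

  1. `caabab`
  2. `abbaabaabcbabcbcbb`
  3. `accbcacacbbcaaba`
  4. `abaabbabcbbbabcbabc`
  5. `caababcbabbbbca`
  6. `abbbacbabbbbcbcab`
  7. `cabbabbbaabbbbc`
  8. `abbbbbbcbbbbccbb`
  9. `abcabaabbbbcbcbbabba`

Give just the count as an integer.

1 → no match
2 → no match
3 → no match
4 → no match
5 → match
6 → no match
7 → no match
8 → no match
9 → no match
Total matched: 1

1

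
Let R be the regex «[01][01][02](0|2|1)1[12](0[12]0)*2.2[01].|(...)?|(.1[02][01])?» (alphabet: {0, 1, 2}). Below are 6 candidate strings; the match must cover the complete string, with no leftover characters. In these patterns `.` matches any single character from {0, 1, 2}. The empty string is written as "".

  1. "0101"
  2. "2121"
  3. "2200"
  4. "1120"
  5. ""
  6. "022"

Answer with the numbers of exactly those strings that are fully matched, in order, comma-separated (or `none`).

1 → match
2 → match
3 → no match
4 → match
5 → match
6 → match

1, 2, 4, 5, 6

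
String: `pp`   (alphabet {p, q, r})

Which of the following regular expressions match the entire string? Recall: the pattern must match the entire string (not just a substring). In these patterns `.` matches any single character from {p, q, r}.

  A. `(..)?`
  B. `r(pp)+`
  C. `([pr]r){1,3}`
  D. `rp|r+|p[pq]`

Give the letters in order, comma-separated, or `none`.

A → match
B → no match — must start with `rpp`
C → no match — must end with `r`
D → match

A, D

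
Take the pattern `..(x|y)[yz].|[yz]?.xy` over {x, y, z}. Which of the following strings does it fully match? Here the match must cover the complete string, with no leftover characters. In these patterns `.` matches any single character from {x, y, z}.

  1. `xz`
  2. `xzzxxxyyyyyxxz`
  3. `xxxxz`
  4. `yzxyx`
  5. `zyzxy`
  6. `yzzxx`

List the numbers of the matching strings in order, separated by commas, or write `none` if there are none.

4

1 → no match
2 → no match
3 → no match
4 → match
5 → no match
6 → no match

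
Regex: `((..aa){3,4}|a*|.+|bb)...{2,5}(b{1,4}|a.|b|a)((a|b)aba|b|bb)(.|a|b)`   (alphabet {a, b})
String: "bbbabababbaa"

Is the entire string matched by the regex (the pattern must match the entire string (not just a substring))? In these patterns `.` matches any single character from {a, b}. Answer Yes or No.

No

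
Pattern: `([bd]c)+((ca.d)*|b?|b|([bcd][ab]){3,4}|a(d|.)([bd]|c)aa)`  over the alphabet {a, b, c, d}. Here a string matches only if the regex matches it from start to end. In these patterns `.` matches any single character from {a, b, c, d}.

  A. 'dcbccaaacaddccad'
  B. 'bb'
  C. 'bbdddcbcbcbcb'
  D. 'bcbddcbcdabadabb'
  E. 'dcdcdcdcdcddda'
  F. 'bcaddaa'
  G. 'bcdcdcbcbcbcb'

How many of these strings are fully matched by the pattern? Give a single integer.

A → no match
B → no match
C → no match
D → no match
E → no match
F → match
G → match
Total matched: 2

2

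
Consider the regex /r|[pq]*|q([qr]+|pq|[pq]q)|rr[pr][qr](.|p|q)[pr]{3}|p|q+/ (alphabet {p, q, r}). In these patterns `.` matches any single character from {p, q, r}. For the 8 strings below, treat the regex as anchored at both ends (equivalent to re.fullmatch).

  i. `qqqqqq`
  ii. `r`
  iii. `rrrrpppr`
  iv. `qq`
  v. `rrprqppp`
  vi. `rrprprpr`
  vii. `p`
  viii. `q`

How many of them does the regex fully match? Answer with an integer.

8

i → match
ii → match
iii → match
iv → match
v → match
vi → match
vii → match
viii → match
Total matched: 8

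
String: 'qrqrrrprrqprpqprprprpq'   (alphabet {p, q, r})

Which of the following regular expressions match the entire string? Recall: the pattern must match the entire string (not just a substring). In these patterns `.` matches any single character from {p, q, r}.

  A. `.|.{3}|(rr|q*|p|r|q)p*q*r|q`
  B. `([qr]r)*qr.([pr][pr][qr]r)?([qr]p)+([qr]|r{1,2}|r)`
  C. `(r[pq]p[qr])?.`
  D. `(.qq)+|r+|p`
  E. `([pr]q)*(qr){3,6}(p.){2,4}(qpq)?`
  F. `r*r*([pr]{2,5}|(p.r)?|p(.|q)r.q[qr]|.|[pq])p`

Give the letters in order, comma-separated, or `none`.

A → no match
B → match
C → no match
D → no match
E → no match
F → no match — must end with 'p'

B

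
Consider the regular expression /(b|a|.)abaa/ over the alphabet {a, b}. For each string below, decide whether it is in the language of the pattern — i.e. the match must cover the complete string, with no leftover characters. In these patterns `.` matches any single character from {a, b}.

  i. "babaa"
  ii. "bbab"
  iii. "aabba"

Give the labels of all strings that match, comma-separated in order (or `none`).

i

i → match
ii → no match — must end with "abaa"
iii → no match — must end with "abaa"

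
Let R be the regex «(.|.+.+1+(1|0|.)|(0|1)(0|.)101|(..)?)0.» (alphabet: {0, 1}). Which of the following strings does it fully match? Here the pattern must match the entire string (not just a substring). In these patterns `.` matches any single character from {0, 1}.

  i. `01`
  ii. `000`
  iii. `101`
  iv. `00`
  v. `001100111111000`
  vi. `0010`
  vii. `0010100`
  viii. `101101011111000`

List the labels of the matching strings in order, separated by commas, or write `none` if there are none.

i, ii, iii, iv, v, vii, viii

i → match
ii → match
iii → match
iv → match
v → match
vi → no match
vii → match
viii → match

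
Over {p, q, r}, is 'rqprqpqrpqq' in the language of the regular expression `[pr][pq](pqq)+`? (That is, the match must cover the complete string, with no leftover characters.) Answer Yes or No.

No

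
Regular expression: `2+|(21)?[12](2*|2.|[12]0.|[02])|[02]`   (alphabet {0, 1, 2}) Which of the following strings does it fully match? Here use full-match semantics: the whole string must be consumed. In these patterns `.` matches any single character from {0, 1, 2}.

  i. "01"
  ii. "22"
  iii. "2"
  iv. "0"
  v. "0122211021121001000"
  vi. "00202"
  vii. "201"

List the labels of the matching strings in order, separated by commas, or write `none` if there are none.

ii, iii, iv

i → no match
ii → match
iii → match
iv → match
v → no match
vi → no match
vii → no match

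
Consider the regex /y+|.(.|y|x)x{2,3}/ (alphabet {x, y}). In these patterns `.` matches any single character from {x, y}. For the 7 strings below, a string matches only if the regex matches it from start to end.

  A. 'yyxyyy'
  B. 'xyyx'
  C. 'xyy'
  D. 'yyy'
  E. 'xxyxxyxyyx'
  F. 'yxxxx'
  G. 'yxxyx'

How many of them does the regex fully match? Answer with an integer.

2

A → no match
B → no match
C → no match
D → match
E → no match
F → match
G → no match
Total matched: 2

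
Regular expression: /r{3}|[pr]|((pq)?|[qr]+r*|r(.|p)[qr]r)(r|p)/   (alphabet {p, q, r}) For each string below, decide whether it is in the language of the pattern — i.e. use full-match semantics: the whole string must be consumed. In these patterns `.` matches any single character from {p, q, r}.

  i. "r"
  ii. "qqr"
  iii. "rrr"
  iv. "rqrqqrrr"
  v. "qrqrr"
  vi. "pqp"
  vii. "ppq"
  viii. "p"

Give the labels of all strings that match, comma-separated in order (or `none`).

i, ii, iii, iv, v, vi, viii

i → match
ii → match
iii → match
iv → match
v → match
vi → match
vii → no match
viii → match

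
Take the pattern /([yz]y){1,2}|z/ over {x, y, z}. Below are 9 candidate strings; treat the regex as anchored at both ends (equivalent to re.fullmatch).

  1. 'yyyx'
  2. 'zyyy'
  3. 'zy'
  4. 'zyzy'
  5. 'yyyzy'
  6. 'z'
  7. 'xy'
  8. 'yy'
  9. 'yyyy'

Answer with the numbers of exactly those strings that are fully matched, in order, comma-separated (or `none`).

1. 'yyyx' → no match
2. 'zyyy' → match
3. 'zy' → match
4. 'zyzy' → match
5. 'yyyzy' → no match
6. 'z' → match
7. 'xy' → no match
8. 'yy' → match
9. 'yyyy' → match

2, 3, 4, 6, 8, 9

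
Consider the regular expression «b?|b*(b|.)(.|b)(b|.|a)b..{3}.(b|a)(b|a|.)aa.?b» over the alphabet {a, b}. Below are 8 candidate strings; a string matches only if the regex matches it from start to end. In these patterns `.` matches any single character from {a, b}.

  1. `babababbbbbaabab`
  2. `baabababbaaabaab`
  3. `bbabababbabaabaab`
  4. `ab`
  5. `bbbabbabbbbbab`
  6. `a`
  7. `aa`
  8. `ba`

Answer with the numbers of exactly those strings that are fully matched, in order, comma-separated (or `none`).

1 → no match
2 → no match
3 → no match
4. `ab` → no match
5 → no match
6. `a` → no match
7. `aa` → no match
8. `ba` → no match

none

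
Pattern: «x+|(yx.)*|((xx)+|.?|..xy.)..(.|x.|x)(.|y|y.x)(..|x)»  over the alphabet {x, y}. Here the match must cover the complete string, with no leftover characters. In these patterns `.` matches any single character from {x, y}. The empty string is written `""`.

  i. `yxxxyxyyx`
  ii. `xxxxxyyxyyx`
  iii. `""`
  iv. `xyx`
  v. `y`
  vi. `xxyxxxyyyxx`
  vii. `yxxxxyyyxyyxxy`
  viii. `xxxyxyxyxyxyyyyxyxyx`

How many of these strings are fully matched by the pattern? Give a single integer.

1

i → no match
ii → no match
iii → match
iv → no match
v → no match
vi → no match
vii → no match
viii → no match
Total matched: 1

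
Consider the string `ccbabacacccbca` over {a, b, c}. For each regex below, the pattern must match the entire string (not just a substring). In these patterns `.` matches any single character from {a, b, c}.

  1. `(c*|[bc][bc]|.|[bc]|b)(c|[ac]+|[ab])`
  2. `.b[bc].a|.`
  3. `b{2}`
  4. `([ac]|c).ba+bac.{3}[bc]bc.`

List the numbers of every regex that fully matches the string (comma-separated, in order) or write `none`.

1 → no match
2 → no match
3 → no match — must start with `b`
4 → match

4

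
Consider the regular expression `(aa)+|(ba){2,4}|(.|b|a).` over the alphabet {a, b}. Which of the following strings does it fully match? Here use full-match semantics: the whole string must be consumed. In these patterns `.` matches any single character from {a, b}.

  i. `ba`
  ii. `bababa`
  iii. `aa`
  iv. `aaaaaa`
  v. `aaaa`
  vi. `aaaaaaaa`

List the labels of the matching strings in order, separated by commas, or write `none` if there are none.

i, ii, iii, iv, v, vi

i → match
ii → match
iii → match
iv → match
v → match
vi → match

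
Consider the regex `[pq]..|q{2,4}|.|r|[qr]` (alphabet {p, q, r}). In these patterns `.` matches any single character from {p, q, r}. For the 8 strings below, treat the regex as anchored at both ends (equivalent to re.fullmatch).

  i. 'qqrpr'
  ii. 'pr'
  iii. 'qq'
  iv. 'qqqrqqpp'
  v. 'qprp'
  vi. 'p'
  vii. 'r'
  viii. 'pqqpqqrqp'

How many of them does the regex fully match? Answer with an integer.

i → no match
ii → no match
iii → match
iv → no match
v → no match
vi → match
vii → match
viii → no match
Total matched: 3

3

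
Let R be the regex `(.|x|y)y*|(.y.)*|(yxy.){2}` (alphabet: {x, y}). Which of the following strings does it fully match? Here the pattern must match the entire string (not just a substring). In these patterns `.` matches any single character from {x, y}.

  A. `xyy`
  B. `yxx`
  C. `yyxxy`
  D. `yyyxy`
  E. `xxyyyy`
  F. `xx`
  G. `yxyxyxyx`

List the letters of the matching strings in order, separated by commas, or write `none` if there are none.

A, G

A → match
B → no match
C → no match
D → no match
E → no match
F → no match
G → match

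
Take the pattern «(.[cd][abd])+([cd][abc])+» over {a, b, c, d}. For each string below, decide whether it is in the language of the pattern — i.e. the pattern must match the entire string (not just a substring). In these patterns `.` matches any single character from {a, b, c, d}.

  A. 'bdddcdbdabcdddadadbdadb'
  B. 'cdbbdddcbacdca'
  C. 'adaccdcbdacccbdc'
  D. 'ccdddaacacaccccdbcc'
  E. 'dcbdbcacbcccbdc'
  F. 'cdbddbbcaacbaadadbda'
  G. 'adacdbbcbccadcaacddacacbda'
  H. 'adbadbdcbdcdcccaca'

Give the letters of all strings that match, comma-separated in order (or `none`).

A, B, C, D, E, G, H

A → match
B → match
C → match
D → match
E → match
F → no match
G → match
H → match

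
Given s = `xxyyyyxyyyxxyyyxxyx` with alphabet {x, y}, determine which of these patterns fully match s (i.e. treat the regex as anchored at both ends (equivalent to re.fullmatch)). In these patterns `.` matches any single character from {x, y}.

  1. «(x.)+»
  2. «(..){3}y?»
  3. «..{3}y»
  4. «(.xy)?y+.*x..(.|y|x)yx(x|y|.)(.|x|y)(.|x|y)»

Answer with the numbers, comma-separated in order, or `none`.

1 → no match
2 → no match
3 → no match — must end with `y`
4 → match

4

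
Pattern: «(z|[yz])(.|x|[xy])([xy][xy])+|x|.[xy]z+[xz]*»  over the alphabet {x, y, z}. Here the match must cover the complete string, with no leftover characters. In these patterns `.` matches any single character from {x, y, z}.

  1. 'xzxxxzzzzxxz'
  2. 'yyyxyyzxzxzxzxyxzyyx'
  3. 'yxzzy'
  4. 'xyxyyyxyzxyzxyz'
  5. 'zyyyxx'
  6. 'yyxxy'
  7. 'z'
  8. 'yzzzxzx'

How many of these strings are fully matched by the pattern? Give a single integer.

1

1. 'xzxxxzzzzxxz' → no match
2 → no match
3. 'yxzzy' → no match
4 → no match
5. 'zyyyxx' → match
6. 'yyxxy' → no match
7. 'z' → no match
8. 'yzzzxzx' → no match
Total matched: 1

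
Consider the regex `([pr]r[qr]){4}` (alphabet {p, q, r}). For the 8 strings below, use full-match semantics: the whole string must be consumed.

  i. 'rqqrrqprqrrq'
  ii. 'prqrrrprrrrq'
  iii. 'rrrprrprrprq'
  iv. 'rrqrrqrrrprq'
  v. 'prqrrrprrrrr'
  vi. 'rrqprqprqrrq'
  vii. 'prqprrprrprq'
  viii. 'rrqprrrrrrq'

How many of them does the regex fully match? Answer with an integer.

i → no match
ii → match
iii → match
iv → match
v → match
vi → match
vii → match
viii → no match
Total matched: 6

6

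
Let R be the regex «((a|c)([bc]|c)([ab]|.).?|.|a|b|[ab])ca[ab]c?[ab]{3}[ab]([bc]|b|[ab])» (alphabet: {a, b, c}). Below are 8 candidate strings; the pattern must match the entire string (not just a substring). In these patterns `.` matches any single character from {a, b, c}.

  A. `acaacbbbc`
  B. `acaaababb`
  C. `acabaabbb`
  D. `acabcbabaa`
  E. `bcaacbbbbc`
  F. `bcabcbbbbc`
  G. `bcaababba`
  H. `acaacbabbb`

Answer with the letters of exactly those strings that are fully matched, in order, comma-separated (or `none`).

A. `acaacbbbc` → no match
B. `acaaababb` → match
C. `acabaabbb` → match
D. `acabcbabaa` → match
E. `bcaacbbbbc` → match
F. `bcabcbbbbc` → match
G. `bcaababba` → match
H. `acaacbabbb` → match

B, C, D, E, F, G, H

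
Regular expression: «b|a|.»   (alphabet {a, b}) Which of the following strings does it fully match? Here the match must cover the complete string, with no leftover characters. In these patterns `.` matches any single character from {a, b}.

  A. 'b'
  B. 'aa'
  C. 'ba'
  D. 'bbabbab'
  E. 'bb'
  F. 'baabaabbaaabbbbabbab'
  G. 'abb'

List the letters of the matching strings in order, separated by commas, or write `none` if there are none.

A → match
B → no match
C → no match
D → no match
E → no match
F → no match
G → no match

A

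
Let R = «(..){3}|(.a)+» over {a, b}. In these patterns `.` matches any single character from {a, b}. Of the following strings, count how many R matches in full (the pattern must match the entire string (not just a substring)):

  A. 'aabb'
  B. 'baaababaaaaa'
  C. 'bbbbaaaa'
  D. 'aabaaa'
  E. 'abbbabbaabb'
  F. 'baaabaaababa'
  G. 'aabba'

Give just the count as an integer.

A → no match
B → match
C → no match
D → match
E → no match
F → match
G → no match
Total matched: 3

3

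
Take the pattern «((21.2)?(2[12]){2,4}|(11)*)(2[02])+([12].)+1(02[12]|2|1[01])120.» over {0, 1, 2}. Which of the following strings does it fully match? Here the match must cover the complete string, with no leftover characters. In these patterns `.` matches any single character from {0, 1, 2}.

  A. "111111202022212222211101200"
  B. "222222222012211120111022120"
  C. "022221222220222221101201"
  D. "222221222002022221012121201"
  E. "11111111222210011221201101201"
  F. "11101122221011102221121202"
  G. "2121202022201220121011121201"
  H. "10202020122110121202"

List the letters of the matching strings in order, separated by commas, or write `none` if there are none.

A → match
B → no match
C → no match
D → no match
E → no match
F → no match
G → match
H → no match

A, G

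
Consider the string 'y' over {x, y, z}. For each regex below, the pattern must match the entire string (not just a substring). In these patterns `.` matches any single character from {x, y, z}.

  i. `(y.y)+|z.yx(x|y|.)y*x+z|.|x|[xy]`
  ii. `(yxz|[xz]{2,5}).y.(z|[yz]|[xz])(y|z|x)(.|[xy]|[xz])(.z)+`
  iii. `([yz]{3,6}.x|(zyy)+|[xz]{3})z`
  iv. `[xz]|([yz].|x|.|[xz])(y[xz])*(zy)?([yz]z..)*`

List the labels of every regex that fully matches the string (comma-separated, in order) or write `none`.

i → match
ii → no match — must end with 'z'
iii → no match — must end with 'z'
iv → match

i, iv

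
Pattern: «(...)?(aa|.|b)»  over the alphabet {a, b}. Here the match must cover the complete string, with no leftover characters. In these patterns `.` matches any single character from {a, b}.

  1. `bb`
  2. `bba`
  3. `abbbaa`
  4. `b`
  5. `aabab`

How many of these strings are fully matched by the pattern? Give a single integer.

1 → no match
2 → no match
3 → no match
4 → match
5 → no match
Total matched: 1

1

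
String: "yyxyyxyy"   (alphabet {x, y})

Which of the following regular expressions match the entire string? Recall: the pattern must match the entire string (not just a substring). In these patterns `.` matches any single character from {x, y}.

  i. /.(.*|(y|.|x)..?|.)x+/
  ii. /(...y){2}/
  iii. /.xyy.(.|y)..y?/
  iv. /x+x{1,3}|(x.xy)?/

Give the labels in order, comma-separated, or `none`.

ii

i → no match — must end with "x"
ii → match
iii → no match
iv → no match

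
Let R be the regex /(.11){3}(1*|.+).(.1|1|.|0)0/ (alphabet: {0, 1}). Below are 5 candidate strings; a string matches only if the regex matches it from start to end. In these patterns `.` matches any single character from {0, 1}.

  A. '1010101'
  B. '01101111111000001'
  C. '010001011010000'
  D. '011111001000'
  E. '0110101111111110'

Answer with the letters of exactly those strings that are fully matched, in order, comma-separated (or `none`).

none

A → no match — must end with '0'
B → no match — must end with '0'
C → no match
D → no match
E → no match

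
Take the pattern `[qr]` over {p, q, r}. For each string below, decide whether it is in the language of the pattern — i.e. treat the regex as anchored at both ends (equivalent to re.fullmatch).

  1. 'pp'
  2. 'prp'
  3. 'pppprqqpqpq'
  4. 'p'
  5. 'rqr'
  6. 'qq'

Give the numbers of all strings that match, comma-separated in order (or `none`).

1 → no match
2 → no match
3 → no match
4 → no match
5 → no match
6 → no match

none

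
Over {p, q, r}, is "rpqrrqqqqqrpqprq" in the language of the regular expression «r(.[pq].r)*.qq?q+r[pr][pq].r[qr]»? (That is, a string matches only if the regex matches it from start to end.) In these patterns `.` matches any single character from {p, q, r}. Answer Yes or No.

Yes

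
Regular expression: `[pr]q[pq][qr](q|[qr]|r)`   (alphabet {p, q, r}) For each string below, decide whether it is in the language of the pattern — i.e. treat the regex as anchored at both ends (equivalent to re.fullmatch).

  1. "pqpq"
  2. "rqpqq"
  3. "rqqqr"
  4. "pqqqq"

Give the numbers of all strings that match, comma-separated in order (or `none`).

2, 3, 4

1 → no match
2 → match
3 → match
4 → match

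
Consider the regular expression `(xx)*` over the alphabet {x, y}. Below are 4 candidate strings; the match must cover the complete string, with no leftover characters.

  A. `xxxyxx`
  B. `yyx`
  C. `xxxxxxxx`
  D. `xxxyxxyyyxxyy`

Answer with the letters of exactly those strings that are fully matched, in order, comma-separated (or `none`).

C

A → no match
B → no match
C → match
D → no match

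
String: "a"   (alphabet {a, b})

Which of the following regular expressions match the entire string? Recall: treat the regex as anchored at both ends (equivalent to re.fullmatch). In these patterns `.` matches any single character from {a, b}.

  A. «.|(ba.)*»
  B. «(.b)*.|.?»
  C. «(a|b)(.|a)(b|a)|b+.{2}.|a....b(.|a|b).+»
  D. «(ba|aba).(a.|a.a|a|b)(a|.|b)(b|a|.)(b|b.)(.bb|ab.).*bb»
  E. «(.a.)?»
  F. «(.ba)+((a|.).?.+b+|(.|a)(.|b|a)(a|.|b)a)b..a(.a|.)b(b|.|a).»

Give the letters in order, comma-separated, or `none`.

A → match
B → match
C → no match
D → no match — must end with "bb"
E → no match
F → no match

A, B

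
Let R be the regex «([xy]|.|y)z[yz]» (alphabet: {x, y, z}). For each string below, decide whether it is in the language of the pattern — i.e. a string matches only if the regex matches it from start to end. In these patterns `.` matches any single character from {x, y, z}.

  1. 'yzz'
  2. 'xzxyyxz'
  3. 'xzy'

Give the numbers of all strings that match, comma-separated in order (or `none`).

1 → match
2 → no match
3 → match

1, 3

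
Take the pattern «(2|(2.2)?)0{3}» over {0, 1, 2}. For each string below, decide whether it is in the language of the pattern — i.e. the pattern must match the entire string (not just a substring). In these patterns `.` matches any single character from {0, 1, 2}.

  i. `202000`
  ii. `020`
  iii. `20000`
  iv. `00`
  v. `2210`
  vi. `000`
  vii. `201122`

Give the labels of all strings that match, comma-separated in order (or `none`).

i → match
ii → no match
iii → no match
iv → no match
v → no match
vi → match
vii → no match — must end with `0`

i, vi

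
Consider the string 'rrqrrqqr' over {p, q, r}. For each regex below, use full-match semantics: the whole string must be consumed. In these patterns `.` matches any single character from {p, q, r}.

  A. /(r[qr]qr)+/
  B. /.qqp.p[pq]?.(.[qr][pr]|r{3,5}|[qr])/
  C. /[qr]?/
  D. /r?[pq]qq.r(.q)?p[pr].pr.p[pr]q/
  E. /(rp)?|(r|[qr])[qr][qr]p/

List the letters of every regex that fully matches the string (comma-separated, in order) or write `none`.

A → match
B → no match
C → no match
D → no match — must end with 'q'
E → no match

A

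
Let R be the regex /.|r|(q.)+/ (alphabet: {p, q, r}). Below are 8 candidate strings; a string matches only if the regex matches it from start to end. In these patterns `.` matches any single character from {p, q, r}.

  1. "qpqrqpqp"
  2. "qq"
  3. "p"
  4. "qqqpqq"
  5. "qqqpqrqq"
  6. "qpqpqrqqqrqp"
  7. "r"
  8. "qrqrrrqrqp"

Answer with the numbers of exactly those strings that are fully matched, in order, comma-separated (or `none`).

1, 2, 3, 4, 5, 6, 7

1 → match
2 → match
3 → match
4 → match
5 → match
6 → match
7 → match
8 → no match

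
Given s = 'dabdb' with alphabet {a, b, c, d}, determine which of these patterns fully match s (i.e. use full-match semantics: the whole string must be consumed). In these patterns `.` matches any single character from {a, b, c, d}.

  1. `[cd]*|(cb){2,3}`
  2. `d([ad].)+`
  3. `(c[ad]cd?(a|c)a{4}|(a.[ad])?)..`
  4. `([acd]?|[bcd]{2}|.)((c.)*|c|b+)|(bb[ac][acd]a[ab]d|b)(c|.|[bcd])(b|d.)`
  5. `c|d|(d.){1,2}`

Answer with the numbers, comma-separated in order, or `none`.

1 → no match
2 → match
3 → no match
4 → no match
5 → no match

2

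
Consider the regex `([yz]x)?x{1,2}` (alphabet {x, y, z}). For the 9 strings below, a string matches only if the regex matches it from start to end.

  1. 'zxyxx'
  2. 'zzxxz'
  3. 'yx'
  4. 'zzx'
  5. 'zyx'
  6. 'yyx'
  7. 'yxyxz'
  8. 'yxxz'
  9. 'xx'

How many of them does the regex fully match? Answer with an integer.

1 → no match
2 → no match — must end with 'x'
3 → no match
4 → no match
5 → no match
6 → no match
7 → no match — must end with 'x'
8 → no match — must end with 'x'
9 → match
Total matched: 1

1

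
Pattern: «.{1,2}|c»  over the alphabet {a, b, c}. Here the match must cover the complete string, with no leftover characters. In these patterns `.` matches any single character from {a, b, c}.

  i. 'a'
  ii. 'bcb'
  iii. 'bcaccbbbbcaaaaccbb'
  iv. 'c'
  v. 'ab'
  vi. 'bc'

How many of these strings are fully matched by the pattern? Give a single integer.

i → match
ii → no match
iii → no match
iv → match
v → match
vi → match
Total matched: 4

4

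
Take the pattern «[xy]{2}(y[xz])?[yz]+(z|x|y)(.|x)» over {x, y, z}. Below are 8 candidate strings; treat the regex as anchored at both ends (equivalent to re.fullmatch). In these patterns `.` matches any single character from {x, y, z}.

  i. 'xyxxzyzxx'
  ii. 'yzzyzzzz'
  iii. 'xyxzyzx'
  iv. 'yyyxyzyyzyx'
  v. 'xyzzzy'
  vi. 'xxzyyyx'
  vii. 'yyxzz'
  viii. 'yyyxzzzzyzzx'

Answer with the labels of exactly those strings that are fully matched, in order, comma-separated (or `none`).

iv, v, vi, viii

i → no match
ii → no match
iii → no match
iv → match
v → match
vi → match
vii → no match
viii → match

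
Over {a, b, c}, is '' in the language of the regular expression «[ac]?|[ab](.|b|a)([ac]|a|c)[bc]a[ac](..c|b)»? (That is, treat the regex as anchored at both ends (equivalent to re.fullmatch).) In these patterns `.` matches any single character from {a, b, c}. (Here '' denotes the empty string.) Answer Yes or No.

Yes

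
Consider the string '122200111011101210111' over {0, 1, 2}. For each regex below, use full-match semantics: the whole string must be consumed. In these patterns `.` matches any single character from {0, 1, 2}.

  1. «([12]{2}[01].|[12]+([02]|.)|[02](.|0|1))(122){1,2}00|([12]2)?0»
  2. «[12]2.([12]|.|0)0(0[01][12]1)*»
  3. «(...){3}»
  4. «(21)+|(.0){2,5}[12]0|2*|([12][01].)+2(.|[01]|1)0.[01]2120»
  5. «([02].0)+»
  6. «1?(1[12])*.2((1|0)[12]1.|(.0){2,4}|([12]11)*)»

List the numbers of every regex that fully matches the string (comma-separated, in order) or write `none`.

1 → no match
2 → match
3 → no match
4 → no match
5 → no match — must end with '0'
6 → no match

2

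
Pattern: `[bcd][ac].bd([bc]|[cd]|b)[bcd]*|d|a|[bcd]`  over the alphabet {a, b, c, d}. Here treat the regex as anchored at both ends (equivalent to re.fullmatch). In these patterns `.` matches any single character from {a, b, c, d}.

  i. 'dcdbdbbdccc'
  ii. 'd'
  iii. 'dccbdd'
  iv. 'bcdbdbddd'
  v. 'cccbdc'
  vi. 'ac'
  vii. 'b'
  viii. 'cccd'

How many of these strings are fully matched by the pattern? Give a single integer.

6

i → match
ii → match
iii → match
iv → match
v → match
vi → no match
vii → match
viii → no match
Total matched: 6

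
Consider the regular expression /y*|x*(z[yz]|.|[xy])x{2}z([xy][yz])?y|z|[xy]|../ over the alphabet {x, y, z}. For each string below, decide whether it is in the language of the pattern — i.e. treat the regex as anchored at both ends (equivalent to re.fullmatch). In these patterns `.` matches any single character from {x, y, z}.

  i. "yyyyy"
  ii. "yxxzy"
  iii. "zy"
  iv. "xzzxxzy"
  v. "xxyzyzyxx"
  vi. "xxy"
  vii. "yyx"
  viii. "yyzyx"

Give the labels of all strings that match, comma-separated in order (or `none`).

i, ii, iii, iv

i → match
ii → match
iii → match
iv → match
v → no match
vi → no match
vii → no match
viii → no match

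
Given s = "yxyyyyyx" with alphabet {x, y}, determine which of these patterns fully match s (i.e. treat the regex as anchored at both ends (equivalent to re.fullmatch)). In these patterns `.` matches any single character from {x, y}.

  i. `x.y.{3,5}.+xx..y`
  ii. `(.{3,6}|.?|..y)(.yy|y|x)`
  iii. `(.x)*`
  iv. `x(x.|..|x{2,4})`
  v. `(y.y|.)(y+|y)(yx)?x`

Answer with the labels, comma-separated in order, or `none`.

v

i → no match — must start with "x"
ii → no match
iii → no match
iv → no match — must start with "x"
v → match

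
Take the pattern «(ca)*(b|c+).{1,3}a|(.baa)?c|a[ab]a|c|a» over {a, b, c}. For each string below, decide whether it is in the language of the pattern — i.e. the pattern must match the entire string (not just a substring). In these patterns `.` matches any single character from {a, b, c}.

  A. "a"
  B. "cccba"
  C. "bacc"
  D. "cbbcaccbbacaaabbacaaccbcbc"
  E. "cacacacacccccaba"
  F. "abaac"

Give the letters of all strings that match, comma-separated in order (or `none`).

A, B, E, F

A → match
B → match
C → no match
D → no match
E → match
F → match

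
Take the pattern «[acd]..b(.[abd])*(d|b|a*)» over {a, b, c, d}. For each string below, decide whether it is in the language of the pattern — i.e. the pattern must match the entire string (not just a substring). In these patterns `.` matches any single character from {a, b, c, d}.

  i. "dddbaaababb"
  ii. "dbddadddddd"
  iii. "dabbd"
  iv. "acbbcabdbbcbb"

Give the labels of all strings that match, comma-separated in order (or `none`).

i, iii, iv

i. "dddbaaababb" → match
ii. "dbddadddddd" → no match
iii. "dabbd" → match
iv → match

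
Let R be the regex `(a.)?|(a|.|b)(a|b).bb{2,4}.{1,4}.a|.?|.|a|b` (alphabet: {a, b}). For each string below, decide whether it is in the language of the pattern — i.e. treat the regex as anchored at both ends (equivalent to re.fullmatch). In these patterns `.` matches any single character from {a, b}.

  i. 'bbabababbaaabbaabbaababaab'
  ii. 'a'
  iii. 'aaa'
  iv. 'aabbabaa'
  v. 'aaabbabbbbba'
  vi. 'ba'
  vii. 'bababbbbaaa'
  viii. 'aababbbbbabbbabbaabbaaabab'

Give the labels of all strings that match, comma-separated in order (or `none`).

ii

i → no match
ii → match
iii → no match
iv → no match
v → no match
vi → no match
vii → no match
viii → no match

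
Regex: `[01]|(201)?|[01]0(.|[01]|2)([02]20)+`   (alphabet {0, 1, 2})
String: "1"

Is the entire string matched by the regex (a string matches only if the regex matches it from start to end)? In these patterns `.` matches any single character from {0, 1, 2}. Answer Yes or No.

Yes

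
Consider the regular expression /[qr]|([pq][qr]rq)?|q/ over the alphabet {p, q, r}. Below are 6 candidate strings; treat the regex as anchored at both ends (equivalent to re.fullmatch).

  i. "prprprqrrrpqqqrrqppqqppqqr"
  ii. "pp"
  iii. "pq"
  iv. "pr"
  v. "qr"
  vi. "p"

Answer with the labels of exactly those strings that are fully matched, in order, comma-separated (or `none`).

none

i → no match
ii → no match
iii → no match
iv → no match
v → no match
vi → no match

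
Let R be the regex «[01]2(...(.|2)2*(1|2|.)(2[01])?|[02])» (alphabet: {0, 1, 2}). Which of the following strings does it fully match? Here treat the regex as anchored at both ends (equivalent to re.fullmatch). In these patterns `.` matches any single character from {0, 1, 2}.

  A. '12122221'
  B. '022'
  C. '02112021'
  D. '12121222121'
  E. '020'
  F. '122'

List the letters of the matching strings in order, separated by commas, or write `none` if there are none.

A, B, C, D, E, F

A → match
B → match
C → match
D → match
E → match
F → match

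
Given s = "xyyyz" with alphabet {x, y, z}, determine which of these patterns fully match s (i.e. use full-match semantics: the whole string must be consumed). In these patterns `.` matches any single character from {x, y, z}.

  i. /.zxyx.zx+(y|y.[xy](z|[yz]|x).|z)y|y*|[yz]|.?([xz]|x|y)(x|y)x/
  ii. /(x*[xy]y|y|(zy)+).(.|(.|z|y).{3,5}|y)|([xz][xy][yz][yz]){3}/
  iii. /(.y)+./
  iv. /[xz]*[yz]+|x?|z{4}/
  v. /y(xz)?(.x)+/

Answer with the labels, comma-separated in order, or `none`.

ii, iii, iv

i → no match
ii → match
iii → match
iv → match
v → no match — must start with "y"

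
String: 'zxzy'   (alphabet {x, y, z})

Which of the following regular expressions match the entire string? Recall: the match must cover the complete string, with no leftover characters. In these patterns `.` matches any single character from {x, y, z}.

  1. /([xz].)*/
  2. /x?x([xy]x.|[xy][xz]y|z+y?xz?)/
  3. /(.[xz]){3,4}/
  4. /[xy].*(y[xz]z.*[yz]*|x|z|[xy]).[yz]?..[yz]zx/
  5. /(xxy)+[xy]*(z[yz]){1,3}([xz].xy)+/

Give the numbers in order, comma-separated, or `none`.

1 → match
2 → no match
3 → no match
4 → no match — must end with 'zx'
5 → no match — must start with 'xxy'

1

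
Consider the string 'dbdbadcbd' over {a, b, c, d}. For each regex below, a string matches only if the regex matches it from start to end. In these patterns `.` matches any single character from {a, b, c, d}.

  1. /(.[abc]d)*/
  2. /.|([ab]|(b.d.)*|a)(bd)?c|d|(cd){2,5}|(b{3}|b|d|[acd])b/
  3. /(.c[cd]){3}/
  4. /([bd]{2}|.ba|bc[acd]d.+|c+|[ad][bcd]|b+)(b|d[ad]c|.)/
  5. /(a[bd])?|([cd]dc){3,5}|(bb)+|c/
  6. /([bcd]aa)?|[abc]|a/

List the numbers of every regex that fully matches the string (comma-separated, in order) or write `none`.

1 → match
2 → no match
3 → no match
4 → no match
5 → no match
6 → no match

1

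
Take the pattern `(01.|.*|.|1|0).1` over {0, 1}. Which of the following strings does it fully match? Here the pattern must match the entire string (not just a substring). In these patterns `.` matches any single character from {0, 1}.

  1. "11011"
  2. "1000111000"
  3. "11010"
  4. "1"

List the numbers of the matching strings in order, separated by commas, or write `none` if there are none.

1

1 → match
2 → no match — must end with "1"
3 → no match — must end with "1"
4 → no match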